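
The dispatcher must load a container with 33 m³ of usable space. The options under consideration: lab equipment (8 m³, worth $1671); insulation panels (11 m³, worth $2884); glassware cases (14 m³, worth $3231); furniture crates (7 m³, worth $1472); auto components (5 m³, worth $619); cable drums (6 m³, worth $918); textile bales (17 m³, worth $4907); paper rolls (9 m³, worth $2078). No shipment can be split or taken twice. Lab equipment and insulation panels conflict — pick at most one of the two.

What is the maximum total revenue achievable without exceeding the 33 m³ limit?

8457

Taking the top-ratio shipments first gives insulation panels + auto components + textile bales for 8410 (33 m³).
Replace insulation panels and auto components with furniture crates + paper rolls: the trade gains 47 net, giving 8457 at 33 m³.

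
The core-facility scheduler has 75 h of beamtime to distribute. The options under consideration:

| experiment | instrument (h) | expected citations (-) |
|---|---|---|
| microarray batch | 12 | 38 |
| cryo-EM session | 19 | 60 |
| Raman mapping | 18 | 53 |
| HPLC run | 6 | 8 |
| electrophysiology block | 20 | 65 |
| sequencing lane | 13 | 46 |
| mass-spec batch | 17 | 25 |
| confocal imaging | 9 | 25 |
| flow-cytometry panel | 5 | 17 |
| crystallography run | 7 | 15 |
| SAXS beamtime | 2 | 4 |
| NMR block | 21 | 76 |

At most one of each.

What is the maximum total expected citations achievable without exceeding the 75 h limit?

251

Greedy by ratio would take microarray batch + electrophysiology block + sequencing lane + flow-cytometry panel + SAXS beamtime + NMR block: 73 h used, total 246.
The 17 h tied up in microarray batch and flow-cytometry panel is better spent on cryo-EM session — total rises to 251 (75 h).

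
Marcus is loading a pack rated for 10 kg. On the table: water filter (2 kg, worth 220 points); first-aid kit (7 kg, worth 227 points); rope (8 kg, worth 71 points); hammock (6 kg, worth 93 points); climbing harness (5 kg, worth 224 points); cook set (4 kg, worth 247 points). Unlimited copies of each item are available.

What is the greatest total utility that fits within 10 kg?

1100

The ratio ordering already packs tightly: 5×water filter, 10 kg, 1100.
No other feasible combination exceeds 1100.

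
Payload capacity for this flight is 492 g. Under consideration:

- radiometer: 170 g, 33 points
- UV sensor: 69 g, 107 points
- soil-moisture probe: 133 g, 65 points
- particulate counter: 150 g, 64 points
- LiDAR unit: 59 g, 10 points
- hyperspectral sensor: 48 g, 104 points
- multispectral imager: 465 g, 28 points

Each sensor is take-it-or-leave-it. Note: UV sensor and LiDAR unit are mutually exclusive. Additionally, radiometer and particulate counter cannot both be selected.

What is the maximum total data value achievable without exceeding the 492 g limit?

Taking UV sensor + soil-moisture probe + particulate counter + hyperspectral sensor: 400 g used, 340 in data value.
Every other selection either busts 492 g or breaks a pairing rule or fails to beat 340.

340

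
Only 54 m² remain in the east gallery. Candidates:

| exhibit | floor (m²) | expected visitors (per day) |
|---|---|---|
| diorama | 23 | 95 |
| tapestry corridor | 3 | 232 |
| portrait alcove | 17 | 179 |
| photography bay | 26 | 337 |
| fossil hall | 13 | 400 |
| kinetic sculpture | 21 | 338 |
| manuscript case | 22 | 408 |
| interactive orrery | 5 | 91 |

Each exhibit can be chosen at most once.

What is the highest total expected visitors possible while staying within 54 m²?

1149

Density check — tapestry corridor 77.33, fossil hall 30.77, manuscript case 18.55 are the best per m².
The ratio heuristic lands on tapestry corridor + fossil hall + manuscript case + interactive orrery (1131) but leaves 11 m² idle.
Dropping manuscript case and interactive orrery frees 27 m²; slotting in portrait alcove + kinetic sculpture (38 m²) lifts the total to 1149 at 54 m².
The closest alternative, tapestry corridor + fossil hall + manuscript case + interactive orrery, reaches only 1131.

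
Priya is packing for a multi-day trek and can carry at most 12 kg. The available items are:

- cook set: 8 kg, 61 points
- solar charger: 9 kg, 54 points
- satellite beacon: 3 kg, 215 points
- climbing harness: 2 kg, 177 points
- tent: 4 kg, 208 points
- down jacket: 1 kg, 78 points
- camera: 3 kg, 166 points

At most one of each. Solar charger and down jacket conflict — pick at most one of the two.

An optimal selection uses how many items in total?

Optimal total is 766.
For example satellite beacon + climbing harness + tent + camera achieves it, using 12 kg.
Any selection reaching 766 contains exactly 4 items.

4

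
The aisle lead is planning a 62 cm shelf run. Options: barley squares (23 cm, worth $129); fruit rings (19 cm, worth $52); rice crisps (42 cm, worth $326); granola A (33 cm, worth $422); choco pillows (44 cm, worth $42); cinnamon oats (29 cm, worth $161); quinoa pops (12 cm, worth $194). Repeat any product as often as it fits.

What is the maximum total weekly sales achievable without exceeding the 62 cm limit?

970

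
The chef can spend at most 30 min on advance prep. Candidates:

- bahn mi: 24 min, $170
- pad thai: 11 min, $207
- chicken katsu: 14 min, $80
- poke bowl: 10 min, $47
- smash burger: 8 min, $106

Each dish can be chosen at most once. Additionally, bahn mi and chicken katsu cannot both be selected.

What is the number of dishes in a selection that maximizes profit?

3

The maximum profit within 30 min is 360.
For example pad thai + poke bowl + smash burger achieves it, using 29 min.
Any selection reaching 360 contains exactly 3 dishes.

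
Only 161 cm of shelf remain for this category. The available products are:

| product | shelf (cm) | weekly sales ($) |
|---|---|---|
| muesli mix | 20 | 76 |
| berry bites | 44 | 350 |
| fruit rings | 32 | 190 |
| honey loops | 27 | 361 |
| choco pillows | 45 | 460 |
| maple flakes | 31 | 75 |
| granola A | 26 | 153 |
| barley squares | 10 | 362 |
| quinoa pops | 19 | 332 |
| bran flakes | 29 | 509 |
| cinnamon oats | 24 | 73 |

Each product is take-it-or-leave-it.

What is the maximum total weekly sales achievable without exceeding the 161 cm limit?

2177

Density check — barley squares 36.20, bran flakes 17.55, quinoa pops 17.47, honey loops 13.37 are the best per cm.
Best packing: honey loops + choco pillows + granola A + barley squares + quinoa pops + bran flakes — 156 cm, 2177 total.
Nothing else within 161 cm beats 2177.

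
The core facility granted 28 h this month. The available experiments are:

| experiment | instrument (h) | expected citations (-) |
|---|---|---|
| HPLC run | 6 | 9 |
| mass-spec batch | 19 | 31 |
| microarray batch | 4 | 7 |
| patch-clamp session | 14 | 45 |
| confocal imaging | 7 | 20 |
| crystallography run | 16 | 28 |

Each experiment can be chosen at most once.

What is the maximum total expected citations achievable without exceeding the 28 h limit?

74

The ratio heuristic lands on microarray batch + patch-clamp session + confocal imaging (72) but leaves 3 h idle.
Dropping microarray batch frees 4 h; slotting in HPLC run (6 h) lifts the total to 74 at 27 h.
Nothing else within 28 h beats 74.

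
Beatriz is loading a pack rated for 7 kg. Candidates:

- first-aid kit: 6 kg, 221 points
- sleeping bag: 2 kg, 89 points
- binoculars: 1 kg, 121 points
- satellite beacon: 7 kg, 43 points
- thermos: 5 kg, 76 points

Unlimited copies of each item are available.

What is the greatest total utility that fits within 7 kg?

847

Ranking by ratio (utility/kg): binoculars 121.00, sleeping bag 44.50, first-aid kit 36.83, thermos 15.20.
Taking 7×binoculars: 7 kg used, 847 in utility.
That's the maximum — no swap from here does better than 847.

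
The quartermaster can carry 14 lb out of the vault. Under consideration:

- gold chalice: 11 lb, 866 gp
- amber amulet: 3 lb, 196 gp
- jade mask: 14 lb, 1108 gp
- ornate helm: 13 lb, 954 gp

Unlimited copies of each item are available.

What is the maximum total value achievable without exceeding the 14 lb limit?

1108

Taking jade mask: 14 lb used, 1108 in value.
Every other selection either busts 14 lb or fails to beat 1108.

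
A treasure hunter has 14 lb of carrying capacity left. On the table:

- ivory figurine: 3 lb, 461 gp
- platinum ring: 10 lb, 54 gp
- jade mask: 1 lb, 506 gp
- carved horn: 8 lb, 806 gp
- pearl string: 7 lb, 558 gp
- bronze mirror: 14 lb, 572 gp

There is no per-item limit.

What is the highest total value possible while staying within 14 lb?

7084

Density check — jade mask 506.00, ivory figurine 153.67, carved horn 100.75 are the best per lb.
14×jade mask uses 14 of the 14 lb and totals 7084.
That's the maximum — no swap from here does better than 7084.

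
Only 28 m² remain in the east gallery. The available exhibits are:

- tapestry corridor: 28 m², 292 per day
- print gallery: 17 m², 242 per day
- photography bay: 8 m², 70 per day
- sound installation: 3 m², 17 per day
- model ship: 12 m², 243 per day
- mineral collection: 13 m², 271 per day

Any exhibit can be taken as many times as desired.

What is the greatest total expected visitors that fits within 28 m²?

Taking 2×mineral collection: 26 m² used, 542 in expected visitors.
The spare 2 m² is too small for any remaining exhibit, and no exchange beats 542.

542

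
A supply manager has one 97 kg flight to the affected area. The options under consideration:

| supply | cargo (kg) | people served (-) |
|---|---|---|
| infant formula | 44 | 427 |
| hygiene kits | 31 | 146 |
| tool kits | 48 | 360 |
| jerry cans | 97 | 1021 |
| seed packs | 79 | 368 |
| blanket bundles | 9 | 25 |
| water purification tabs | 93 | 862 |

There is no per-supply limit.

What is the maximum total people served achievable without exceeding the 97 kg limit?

1021

Ranking by ratio (people served/kg): jerry cans 10.53, infant formula 9.70, water purification tabs 9.27, tool kits 7.50.
The ratio ordering already packs tightly: jerry cans, 97 kg, 1021.
Every other selection either busts 97 kg or fails to beat 1021.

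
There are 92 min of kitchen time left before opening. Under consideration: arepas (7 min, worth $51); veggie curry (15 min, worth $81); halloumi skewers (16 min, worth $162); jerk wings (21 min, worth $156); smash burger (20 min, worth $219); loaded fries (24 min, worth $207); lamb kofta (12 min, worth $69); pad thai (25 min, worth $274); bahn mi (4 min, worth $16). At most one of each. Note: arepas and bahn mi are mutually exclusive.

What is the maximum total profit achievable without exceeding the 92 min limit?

913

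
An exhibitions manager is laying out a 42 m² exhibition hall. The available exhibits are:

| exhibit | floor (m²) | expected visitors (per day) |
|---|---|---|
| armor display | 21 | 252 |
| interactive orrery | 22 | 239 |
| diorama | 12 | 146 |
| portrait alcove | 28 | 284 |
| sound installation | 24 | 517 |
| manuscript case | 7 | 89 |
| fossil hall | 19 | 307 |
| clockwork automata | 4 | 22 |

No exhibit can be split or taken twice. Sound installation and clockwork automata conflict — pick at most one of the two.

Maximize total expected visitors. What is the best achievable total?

663

Taking diorama + sound installation: 36 m² used, 663 in expected visitors.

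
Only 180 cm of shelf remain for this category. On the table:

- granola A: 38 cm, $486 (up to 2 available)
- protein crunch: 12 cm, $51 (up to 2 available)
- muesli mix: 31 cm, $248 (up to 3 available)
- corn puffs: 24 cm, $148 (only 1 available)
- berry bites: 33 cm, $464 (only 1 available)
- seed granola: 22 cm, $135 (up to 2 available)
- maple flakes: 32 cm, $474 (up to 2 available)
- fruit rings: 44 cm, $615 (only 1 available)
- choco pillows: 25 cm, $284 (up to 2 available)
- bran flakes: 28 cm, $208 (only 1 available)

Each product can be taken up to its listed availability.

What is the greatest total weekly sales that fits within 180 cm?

Best packing: granola A + berry bites + 2×maple flakes + fruit rings — 179 cm, 2513 total.

2513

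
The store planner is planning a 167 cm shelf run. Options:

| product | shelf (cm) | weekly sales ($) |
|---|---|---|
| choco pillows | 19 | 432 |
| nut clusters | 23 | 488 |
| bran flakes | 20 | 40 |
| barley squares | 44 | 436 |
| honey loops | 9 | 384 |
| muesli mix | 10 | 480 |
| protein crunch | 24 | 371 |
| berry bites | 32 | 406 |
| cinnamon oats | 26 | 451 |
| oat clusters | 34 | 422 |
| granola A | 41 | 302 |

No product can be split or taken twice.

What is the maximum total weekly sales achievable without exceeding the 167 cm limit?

3093

Greedy by ratio would take choco pillows + nut clusters + bran flakes + honey loops + muesli mix + protein crunch + berry bites + cinnamon oats: 163 cm used, total 3052.
Reworking the packing: choco pillows + nut clusters + barley squares + honey loops + muesli mix + cinnamon oats + oat clusters uses 165 cm and improves the total to 3093.
The closest alternative, choco pillows + nut clusters + barley squares + honey loops + muesli mix + berry bites + cinnamon oats, reaches only 3077.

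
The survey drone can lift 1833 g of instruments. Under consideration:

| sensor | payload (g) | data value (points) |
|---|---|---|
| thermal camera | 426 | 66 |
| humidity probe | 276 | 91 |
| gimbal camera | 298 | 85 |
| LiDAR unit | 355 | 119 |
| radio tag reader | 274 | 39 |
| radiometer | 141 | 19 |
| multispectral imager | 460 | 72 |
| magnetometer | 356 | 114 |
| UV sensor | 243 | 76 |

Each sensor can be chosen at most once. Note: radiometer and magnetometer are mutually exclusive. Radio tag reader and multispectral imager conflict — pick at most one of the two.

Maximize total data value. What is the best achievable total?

Humidity probe + gimbal camera + LiDAR unit + radio tag reader + magnetometer + UV sensor uses 1802 of the 1833 g and totals 524.
An exhaustive check of the 512 subsets confirms 524.

524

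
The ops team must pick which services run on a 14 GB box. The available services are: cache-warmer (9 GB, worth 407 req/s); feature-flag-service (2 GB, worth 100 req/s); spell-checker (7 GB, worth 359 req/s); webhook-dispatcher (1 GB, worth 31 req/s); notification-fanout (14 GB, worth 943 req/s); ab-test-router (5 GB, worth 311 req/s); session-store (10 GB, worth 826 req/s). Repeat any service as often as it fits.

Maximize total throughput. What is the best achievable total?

1026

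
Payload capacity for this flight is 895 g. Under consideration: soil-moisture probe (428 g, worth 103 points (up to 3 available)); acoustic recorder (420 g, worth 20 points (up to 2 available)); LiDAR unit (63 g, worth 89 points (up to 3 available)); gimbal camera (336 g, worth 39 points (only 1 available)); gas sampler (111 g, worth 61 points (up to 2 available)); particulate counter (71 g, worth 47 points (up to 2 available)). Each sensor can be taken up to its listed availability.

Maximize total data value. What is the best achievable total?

525

The ratio heuristic lands on 3×LiDAR unit + gimbal camera + 2×gas sampler + 2×particulate counter (522) but leaves 6 g idle.
The 447 g tied up in gimbal camera and gas sampler is better spent on soil-moisture probe — total rises to 525 (870 g).
The spare 25 g is too small for any remaining sensor, and no exchange beats 525.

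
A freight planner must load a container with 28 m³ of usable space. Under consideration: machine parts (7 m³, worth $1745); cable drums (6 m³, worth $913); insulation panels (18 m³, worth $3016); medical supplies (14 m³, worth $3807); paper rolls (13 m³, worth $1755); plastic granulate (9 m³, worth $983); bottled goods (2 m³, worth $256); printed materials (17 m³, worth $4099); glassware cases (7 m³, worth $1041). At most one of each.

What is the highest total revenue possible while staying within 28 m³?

6593

A density-first pass picks machine parts + cable drums + medical supplies — 6465 at 27 m³.
The 6 m³ tied up in cable drums is better spent on glassware cases — total rises to 6593 (28 m³).
An exhaustive check of the 512 subsets confirms 6593.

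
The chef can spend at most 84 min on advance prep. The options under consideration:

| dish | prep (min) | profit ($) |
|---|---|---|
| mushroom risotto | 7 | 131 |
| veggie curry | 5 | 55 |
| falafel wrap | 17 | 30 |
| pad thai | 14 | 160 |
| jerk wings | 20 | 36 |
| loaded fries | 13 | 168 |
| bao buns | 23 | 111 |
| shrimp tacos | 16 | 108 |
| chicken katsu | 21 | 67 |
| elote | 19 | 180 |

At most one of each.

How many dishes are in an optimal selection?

6

The maximum profit within 84 min is 805.
mushroom risotto + veggie curry + pad thai + loaded fries + bao buns + elote hits 805 at 81 min.
Any selection reaching 805 contains exactly 6 dishes.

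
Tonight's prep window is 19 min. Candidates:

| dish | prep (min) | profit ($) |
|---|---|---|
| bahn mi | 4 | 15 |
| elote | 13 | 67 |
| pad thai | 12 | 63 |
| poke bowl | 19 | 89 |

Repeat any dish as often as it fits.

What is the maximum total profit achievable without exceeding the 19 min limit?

89

Density check — pad thai 5.25, elote 5.15, poke bowl 4.68, bahn mi 3.75 are the best per min.
The ratio heuristic lands on bahn mi + pad thai (78) but leaves 3 min idle.
The 16 min tied up in bahn mi and pad thai is better spent on poke bowl — total rises to 89 (19 min).
Nothing else within 19 min beats 89.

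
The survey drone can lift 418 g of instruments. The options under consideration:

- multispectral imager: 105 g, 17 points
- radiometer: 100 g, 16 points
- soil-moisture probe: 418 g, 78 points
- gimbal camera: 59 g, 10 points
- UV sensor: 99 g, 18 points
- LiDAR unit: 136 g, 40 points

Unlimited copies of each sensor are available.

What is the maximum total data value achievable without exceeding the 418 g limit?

120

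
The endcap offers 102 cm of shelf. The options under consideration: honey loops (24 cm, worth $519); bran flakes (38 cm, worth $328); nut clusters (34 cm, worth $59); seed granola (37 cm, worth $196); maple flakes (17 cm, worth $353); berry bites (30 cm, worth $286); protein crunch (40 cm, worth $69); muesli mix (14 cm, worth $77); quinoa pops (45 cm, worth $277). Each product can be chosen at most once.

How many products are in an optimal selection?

Optimal total is 1277.
honey loops + bran flakes + maple flakes + muesli mix hits 1277 at 93 cm.
All optima have 4 products.

4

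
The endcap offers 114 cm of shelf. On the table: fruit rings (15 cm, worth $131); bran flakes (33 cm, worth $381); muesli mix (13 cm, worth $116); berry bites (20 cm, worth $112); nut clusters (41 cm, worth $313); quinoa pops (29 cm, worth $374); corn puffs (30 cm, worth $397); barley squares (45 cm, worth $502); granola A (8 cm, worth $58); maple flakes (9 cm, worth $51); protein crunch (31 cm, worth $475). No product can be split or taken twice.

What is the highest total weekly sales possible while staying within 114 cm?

1435

Density check — protein crunch 15.32, corn puffs 13.23, quinoa pops 12.90, bran flakes 11.55 are the best per cm.
The ratio heuristic lands on muesli mix + quinoa pops + corn puffs + granola A + protein crunch (1420) but leaves 3 cm idle.
Dropping muesli mix frees 13 cm; slotting in fruit rings (15 cm) lifts the total to 1435 at 113 cm.
The closest alternative, corn puffs + barley squares + granola A + protein crunch, reaches only 1432.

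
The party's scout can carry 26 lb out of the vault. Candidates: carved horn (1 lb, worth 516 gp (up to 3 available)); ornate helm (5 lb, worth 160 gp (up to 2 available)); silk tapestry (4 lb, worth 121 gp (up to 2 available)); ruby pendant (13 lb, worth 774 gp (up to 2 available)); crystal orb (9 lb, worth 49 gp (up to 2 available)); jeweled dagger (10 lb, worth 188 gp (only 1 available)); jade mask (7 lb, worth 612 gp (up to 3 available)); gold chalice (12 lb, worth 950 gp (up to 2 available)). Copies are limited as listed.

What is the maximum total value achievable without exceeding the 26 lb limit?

3384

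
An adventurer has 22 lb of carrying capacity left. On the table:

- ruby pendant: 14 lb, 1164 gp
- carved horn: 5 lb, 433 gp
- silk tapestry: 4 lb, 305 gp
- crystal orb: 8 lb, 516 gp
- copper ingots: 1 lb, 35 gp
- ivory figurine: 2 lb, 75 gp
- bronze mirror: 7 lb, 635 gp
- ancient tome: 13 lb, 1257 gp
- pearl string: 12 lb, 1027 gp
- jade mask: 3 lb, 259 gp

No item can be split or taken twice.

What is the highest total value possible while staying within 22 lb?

1995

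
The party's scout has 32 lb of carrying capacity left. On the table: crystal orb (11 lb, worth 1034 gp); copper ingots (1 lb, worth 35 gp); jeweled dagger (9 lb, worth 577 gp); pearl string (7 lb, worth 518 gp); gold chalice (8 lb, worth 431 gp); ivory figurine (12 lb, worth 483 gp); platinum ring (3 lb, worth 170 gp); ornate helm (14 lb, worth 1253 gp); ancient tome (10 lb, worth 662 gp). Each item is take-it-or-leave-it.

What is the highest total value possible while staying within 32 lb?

2805

The ratio ordering already packs tightly: crystal orb + pearl string + ornate helm, 32 lb, 2805.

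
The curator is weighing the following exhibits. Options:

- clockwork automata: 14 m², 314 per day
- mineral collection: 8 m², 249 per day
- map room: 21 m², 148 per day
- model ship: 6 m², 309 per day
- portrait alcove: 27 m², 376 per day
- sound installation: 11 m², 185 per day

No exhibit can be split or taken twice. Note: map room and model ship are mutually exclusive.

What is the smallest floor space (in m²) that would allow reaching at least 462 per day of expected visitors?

Look for the lowest-floor combination reaching 462.
Taking mineral collection + model ship gives 558 (≥ 462) for 14 m².
No combination under 14 m² hits 462.

14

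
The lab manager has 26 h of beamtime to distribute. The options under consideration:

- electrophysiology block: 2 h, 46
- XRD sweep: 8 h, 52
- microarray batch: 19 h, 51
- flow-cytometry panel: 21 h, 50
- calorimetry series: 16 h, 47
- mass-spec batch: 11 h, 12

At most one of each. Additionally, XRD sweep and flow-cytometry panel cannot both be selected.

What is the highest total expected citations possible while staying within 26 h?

145

Best packing: electrophysiology block + XRD sweep + calorimetry series — 26 h, 145 total.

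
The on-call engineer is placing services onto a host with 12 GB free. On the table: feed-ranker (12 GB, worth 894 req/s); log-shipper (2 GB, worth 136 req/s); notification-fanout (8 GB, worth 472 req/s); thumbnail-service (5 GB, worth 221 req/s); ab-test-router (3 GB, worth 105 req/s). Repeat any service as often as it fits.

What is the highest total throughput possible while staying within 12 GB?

Feed-ranker uses 12 of the 12 GB and totals 894.
No other feasible combination exceeds 894.

894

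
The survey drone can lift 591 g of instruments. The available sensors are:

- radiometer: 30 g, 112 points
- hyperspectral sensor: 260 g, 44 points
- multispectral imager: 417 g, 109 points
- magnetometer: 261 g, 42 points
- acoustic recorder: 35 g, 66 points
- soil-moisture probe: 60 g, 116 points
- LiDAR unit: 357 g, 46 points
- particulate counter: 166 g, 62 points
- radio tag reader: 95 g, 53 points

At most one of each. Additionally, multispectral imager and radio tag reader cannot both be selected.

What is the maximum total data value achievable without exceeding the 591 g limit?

409

Taking radiometer + acoustic recorder + soil-moisture probe + particulate counter + radio tag reader: 386 g used, 409 in data value.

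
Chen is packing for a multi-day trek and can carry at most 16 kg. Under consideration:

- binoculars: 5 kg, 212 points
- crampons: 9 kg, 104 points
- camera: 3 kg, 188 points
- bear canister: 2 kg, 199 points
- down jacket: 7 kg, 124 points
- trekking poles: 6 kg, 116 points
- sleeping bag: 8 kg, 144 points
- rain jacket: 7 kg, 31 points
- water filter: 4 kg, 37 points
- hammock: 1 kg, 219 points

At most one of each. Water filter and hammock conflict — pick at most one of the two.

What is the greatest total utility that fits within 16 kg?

Binoculars + camera + bear canister + hammock uses 11 of the 16 kg and totals 818.
Next best is binoculars + bear canister + sleeping bag + hammock at 774 (16 kg) — short by 44.

818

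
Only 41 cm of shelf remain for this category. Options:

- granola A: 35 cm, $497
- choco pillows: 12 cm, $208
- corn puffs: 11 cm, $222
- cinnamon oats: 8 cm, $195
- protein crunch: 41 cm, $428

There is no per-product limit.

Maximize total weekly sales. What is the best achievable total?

975

Density check — cinnamon oats 24.38, corn puffs 20.18, choco pillows 17.33 are the best per cm.
The ratio ordering already packs tightly: 5×cinnamon oats, 40 cm, 975.
That's the maximum — no swap from here does better than 975.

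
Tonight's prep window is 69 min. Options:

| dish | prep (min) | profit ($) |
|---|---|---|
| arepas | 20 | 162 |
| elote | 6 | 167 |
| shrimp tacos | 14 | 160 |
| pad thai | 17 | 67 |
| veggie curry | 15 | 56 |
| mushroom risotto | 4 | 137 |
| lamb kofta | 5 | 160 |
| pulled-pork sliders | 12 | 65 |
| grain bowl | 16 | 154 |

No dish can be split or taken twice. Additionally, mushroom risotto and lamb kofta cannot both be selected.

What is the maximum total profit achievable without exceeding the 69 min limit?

Arepas + elote + shrimp tacos + lamb kofta + grain bowl uses 61 of the 69 min and totals 803.
Runner-up arepas + elote + shrimp tacos + mushroom risotto + grain bowl tops out at 780.

803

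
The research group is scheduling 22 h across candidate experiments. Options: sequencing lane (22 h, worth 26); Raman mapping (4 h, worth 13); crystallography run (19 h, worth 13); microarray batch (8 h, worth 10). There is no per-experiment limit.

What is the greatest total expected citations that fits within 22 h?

65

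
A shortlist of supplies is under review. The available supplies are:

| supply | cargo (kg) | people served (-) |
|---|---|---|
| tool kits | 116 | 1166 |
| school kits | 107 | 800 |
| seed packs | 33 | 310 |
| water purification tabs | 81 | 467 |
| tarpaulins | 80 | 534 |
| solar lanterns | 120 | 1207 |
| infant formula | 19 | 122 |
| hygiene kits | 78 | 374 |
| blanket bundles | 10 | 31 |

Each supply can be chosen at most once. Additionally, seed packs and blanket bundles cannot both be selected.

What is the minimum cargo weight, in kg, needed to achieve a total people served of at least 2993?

335

Look for the lowest-cargo combination reaching 2993.
tool kits + tarpaulins + solar lanterns + infant formula: 3029 people served at 335 kg.
Below 335 kg the best achievable stays under 2993.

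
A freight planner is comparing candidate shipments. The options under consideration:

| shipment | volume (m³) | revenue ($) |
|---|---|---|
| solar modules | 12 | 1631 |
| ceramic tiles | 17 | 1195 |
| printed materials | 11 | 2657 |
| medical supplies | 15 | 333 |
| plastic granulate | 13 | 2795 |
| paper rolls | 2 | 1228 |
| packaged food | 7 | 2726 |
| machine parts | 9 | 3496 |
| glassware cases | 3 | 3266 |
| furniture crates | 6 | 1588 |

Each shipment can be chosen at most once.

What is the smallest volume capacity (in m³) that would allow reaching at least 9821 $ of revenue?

21

Look for the lowest-volume combination reaching 9821.
paper rolls + packaged food + machine parts + glassware cases reaches 10716 using 21 m³.
No combination under 21 m³ hits 9821.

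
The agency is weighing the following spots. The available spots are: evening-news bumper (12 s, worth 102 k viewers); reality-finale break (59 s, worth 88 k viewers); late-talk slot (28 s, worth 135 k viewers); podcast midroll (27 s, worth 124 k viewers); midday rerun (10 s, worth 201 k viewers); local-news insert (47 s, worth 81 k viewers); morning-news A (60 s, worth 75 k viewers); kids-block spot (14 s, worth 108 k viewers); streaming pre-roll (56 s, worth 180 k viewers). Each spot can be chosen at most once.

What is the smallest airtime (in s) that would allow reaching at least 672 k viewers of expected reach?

119

Minimise s subject to total expected reach ≥ 672.
evening-news bumper + podcast midroll + midday rerun + kids-block spot + streaming pre-roll: 715 expected reach at 119 s.
No combination under 119 s hits 672.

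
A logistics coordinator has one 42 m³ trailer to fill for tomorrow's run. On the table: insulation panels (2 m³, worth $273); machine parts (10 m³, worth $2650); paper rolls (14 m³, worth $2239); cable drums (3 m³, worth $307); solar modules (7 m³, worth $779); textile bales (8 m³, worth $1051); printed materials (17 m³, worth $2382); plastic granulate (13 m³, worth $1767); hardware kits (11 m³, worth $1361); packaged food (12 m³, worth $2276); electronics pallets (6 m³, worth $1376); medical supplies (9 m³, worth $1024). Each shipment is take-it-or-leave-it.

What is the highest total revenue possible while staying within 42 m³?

The ratio ordering already packs tightly: machine parts + paper rolls + packaged food + electronics pallets, 42 m³, 8541.
The closest alternative, machine parts + plastic granulate + packaged food + electronics pallets, reaches only 8069.

8541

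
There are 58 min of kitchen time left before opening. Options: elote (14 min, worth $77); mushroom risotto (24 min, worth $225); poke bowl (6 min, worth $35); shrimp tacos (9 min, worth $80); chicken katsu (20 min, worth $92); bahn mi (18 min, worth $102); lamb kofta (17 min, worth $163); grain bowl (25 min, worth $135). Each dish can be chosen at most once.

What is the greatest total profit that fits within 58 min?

Mushroom risotto + poke bowl + shrimp tacos + lamb kofta uses 56 of the 58 min and totals 503.
The spare 2 min is too small for any remaining dish, and no exchange beats 503.

503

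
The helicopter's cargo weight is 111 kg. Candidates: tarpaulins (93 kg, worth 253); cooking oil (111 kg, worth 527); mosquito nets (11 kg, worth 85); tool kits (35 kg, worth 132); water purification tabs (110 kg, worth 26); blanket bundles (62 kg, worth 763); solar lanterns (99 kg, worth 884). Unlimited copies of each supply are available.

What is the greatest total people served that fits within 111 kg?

By people served per kg: blanket bundles 12.31, solar lanterns 8.93, mosquito nets 7.73, cooking oil 4.75 lead.
4×mosquito nets + blanket bundles uses 106 of the 111 kg and totals 1103.
That's the maximum — no swap from here does better than 1103.

1103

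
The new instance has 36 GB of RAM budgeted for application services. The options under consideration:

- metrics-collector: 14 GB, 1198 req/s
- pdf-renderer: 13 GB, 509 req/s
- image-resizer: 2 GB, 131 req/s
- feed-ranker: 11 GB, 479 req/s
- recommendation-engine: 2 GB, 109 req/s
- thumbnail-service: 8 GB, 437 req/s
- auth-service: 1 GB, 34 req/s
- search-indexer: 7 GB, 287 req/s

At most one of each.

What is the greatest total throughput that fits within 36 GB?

2279

Ranking by ratio (throughput/GB): metrics-collector 85.57, image-resizer 65.50, thumbnail-service 54.62.
Greedy by ratio would take metrics-collector + image-resizer + recommendation-engine + thumbnail-service + auth-service + search-indexer: 34 GB used, total 2196.
The 9 GB tied up in recommendation-engine and search-indexer is better spent on feed-ranker — total rises to 2279 (36 GB).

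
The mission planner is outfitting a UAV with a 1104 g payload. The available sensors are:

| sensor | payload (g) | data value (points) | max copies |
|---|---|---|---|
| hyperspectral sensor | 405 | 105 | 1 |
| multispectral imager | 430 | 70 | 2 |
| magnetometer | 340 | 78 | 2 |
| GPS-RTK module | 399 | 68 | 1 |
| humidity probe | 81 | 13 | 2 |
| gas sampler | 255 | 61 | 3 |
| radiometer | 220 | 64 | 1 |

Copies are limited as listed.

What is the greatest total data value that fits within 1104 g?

264

By data value per g: radiometer 0.29, hyperspectral sensor 0.26, gas sampler 0.24 lead.
Taking the top-ratio sensors first gives hyperspectral sensor + 2×humidity probe + gas sampler + radiometer for 256 (1042 g).
Dropping hyperspectral sensor and 2×humidity probe frees 567 g; slotting in magnetometer + gas sampler (595 g) lifts the total to 264 at 1070 g.
No other feasible combination exceeds 264.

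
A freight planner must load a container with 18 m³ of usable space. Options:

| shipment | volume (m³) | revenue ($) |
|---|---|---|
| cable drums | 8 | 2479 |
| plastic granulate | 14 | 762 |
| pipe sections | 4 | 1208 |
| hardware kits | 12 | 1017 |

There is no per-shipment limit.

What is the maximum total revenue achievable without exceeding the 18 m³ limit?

4958

Ranking by ratio (revenue/m³): cable drums 309.88, pipe sections 302.00, hardware kits 84.75.
2×cable drums uses 16 of the 18 m³ and totals 4958.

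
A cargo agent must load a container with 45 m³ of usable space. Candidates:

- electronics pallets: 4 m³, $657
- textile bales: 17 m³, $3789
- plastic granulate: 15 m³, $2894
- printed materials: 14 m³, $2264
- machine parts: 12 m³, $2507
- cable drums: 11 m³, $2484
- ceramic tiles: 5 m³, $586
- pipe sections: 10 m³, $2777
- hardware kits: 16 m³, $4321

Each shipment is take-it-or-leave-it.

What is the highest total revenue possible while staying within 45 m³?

10887

Greedy by ratio would take electronics pallets + cable drums + pipe sections + hardware kits: 41 m³ used, total 10239.
Dropping electronics pallets and cable drums frees 15 m³; slotting in textile bales (17 m³) lifts the total to 10887 at 43 m³.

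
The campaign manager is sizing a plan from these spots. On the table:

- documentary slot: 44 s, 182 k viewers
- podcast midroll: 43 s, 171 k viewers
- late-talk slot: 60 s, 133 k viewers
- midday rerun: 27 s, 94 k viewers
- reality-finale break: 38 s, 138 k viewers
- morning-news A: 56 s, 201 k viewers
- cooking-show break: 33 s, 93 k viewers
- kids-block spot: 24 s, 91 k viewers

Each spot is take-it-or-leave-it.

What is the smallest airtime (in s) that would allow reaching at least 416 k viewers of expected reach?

111

Minimise s subject to total expected reach ≥ 416.
Taking documentary slot + podcast midroll + kids-block spot gives 444 (≥ 416) for 111 s.
Any bundle with less than 111 s falls short of 416.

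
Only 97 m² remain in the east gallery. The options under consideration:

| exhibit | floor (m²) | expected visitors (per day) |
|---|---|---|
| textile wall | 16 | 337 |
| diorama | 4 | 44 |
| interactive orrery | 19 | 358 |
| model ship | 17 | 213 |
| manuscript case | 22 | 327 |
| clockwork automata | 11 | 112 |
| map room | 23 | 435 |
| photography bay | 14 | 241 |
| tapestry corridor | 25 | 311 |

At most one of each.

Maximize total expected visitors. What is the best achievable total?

1698

Ranking by ratio (expected visitors/m²): textile wall 21.06, map room 18.91, interactive orrery 18.84.
Taking textile wall + interactive orrery + manuscript case + map room + photography bay: 94 m² used, 1698 in expected visitors.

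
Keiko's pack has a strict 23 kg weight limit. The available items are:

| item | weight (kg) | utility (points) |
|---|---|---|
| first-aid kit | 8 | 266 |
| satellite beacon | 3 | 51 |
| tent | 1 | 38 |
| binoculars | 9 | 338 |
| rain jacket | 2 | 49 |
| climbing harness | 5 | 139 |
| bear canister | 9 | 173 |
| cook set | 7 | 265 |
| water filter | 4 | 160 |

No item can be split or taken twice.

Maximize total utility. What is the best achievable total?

850

Density check — water filter 40.00, tent 38.00, cook set 37.86, binoculars 37.56 are the best per kg.
Tent + binoculars + rain jacket + cook set + water filter uses 23 of the 23 kg and totals 850.
Next best is satellite beacon + binoculars + cook set + water filter at 814 (23 kg) — short by 36.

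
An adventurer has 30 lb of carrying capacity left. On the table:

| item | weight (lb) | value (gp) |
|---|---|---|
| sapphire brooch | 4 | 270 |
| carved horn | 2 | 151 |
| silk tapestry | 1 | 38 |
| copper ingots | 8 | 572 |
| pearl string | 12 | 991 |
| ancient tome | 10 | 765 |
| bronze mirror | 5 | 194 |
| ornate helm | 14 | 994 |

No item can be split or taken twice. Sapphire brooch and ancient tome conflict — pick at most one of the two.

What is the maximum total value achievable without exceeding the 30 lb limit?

Taking copper ingots + pearl string + ancient tome: 30 lb used, 2328 in value.
Runner-up sapphire brooch + pearl string + ornate helm tops out at 2255.

2328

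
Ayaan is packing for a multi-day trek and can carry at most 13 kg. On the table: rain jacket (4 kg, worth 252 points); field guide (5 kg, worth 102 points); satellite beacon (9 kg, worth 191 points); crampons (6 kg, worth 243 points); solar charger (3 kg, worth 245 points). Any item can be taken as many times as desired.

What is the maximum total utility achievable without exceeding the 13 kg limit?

987

Density check — solar charger 81.67, rain jacket 63.00, crampons 40.50 are the best per kg.
Greedy by ratio would take 4×solar charger: 12 kg used, total 980.
The 3 kg tied up in solar charger is better spent on rain jacket — total rises to 987 (13 kg).
Every other selection either busts 13 kg or fails to beat 987.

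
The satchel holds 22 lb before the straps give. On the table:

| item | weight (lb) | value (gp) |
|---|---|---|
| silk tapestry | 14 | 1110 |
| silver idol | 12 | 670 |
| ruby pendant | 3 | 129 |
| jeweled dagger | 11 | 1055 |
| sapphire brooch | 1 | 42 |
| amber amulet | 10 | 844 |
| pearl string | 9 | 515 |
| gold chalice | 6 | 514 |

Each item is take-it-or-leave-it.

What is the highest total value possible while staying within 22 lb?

Filling by ratio: ruby pendant + jeweled dagger + sapphire brooch + gold chalice for 1740, with 1 lb left unused.
The 9 lb tied up in ruby pendant and gold chalice is better spent on amber amulet — total rises to 1941 (22 lb).
The closest alternative, jeweled dagger + amber amulet, reaches only 1899.

1941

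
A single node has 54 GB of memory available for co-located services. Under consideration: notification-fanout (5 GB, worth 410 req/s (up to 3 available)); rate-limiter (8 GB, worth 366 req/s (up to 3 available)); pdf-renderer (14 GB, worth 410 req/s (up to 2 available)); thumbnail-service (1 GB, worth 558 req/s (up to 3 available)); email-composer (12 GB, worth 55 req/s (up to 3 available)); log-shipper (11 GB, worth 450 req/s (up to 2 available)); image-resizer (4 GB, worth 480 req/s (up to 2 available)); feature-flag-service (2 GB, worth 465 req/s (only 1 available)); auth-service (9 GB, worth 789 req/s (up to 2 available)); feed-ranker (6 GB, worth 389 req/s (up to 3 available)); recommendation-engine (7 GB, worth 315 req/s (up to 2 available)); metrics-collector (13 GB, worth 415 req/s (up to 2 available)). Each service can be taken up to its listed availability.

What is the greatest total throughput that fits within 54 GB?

6296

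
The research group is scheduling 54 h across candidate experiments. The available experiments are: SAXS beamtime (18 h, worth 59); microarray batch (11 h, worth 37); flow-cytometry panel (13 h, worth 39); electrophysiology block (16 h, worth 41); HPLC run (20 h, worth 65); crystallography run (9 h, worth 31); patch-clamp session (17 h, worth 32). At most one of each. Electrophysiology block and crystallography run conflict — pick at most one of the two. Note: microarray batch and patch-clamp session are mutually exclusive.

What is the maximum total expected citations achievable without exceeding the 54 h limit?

172

Greedy by ratio would take SAXS beamtime + microarray batch + flow-cytometry panel + crystallography run: 51 h used, total 166.
Replace SAXS beamtime with HPLC run: the trade gains 6 net, giving 172 at 53 h.
An exhaustive check of the 128 subsets confirms 172.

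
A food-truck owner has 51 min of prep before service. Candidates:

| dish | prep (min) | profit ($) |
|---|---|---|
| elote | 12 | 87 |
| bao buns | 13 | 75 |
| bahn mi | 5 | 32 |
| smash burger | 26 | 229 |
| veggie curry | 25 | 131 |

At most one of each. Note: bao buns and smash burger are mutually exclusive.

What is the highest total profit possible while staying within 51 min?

Ranking by ratio (profit/min): smash burger 8.81, elote 7.25, bahn mi 6.40.
Filling by ratio: elote + bahn mi + smash burger for 348, with 8 min left unused.
The 17 min tied up in elote and bahn mi is better spent on veggie curry — total rises to 360 (51 min).
Runner-up elote + bahn mi + smash burger tops out at 348.

360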